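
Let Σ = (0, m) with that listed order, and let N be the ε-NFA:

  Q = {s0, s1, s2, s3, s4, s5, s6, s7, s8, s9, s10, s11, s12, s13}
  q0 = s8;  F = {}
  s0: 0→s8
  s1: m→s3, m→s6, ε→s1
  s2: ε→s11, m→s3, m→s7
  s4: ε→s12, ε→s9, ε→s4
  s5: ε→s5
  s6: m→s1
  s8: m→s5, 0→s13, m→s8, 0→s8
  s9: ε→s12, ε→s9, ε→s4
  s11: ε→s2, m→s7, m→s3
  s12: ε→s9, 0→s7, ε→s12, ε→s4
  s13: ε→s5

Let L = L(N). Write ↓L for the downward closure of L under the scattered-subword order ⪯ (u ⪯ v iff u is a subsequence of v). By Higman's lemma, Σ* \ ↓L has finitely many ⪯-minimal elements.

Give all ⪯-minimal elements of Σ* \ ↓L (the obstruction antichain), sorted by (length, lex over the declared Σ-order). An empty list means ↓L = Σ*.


|Q|=14, |F|=0, |δ|=27 (14 ε).
min D↑ (1 st, q0=0, F={0}): 0:0→0,m→0.
ε ∈ L(D↑) — L = ∅.

A = [ε].


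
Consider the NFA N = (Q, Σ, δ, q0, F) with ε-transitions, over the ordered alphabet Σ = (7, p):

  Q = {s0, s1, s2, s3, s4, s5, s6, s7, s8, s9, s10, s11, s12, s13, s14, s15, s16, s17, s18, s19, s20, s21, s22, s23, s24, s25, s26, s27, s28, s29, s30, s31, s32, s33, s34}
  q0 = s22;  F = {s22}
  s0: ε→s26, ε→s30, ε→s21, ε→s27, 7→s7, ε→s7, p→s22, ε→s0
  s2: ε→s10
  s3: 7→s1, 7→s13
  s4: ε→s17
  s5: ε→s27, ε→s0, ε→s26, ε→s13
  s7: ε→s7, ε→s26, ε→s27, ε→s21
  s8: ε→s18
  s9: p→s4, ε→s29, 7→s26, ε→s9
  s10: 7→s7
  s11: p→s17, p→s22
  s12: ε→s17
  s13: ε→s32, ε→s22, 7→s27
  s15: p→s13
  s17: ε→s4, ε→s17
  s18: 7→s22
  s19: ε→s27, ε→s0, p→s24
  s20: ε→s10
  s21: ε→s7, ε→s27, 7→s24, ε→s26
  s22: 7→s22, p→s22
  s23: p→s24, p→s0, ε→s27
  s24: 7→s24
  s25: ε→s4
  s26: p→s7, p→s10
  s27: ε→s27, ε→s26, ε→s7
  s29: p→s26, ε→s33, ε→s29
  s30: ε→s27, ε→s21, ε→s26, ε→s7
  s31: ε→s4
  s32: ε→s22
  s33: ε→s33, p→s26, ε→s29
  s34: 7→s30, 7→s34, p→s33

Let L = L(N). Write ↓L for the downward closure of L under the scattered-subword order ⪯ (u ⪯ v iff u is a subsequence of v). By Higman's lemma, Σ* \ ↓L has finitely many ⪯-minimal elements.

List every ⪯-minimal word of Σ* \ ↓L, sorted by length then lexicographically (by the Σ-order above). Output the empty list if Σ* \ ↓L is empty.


|Q|=35, |F|=1, |δ|=71 (45 ε).
min D↑ (1 st, q0=0, F={}): 0:7→0,p→0 (ε-aug+det+¬).
L(D↑) = ∅; no obstructions.

A = [].


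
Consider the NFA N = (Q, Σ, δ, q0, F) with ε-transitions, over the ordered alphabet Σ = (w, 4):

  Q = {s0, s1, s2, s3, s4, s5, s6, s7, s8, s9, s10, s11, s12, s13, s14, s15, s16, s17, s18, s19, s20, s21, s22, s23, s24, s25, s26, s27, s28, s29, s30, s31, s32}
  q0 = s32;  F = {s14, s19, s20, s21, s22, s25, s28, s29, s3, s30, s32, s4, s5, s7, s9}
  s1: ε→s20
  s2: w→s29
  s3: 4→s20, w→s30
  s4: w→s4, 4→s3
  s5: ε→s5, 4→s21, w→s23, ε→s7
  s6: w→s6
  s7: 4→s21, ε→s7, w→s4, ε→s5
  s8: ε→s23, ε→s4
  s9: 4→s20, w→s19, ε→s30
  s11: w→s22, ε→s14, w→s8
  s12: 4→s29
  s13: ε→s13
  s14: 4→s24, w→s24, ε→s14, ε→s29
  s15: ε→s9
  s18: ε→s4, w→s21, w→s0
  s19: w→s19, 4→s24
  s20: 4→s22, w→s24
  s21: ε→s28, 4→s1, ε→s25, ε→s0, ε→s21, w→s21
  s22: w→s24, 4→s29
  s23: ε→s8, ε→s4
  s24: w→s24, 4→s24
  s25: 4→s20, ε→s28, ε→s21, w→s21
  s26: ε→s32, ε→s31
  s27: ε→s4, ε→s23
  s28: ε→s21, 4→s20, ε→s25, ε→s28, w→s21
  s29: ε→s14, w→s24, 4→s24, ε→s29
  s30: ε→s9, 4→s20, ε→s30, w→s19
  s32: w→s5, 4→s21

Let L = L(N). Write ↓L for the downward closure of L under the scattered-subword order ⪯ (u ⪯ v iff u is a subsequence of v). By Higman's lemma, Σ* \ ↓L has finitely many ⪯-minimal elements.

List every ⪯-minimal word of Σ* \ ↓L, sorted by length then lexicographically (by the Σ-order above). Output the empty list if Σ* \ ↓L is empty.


A = [44w, 44444, ww4ww4].

|Q|=33, |F|=15, |δ|=72 (33 ε).
min D↑ (11 st, q0=0, F={6}): 0:w→1,4→2 1:w→3,4→2 2:w→2,4→4 3:w→3,4→5 4:w→6,4→7 5:w→8,4→4 6:w→6,4→6 7:w→6,4→9 8:w→10,4→4 9:w→6,4→6 10:w→10,4→6.
'44w': run [20, 14, 6, 1] end={s24} ∉↓L; 3/3 deletions ∈↓L.
'44444': |S_i|=[20, 14, 6, 4, 3, 1] end={s24} ∉↓L; 5/5 single-dels accept.
'ww4ww4': N↓-sim [20, 19, 17, 10, 8, 2, 1] end={s24} — reject; 6/6 deletions ∈↓L.
3 obstructions.


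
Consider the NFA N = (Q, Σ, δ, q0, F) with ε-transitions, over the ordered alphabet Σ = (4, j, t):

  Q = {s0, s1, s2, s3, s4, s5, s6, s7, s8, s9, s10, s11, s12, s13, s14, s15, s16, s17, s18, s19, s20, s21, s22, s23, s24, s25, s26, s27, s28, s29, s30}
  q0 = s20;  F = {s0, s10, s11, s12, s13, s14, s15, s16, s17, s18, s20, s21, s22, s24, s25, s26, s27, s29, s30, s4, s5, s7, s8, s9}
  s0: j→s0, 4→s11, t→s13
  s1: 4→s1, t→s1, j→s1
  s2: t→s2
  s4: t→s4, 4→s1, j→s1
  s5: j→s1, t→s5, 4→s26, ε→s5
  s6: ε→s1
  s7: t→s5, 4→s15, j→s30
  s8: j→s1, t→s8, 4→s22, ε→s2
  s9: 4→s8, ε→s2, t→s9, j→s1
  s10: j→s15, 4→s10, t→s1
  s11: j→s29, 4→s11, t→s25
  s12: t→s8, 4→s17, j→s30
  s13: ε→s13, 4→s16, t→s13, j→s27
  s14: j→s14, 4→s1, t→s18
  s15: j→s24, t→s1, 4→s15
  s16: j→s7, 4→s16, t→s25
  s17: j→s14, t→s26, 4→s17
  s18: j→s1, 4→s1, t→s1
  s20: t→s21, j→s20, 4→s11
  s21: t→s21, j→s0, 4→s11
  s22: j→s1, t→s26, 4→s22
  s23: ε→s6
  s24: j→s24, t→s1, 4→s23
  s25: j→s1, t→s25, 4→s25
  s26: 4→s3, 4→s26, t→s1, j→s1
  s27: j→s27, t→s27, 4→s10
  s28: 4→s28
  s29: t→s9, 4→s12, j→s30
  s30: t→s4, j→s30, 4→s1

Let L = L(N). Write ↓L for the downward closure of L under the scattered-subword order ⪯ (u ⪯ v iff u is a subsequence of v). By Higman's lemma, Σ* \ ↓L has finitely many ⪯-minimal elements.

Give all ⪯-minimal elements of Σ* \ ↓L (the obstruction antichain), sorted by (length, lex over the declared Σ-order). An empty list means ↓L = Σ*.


|Q|=31, |F|=24, |δ|=84 (6 ε).
min D↑ (25 st, q0=0, F={9}): 0:4→1,j→0,t→2 1:4→1,j→3,t→4 2:4→1,j→5,t→2 3:4→6,j→7,t→8 4:4→4,j→9,t→4 5:4→1,j→5,t→10 6:4→11,j→7,t→12 7:4→9,j→7,t→13 8:4→12,j→9,t→8 9:4→9,j→9,t→9 10:4→14,j→15,t→10 11:4→11,j→16,t→17 12:4→18,j→9,t→12 13:4→9,j→9,t→13 14:4→14,j→19,t→4 15:4→20,j→15,t→15 16:4→9,j→16,t→21 17:4→17,j→9,t→9 18:4→18,j→9,t→17 19:4→22,j→7,t→23 20:4→20,j→22,t→9 21:4→9,j→9,t→9 22:4→22,j→24,t→9 23:4→17,j→9,t→23 24:4→9,j→24,t→9 [Hopcroft].
'4tj': N↓-sim [29, 24, 11, 1] end={s1} — reject; 3/3 del acc.
'4jj4': run [29, 24, 20, 8, 3] end={s1,s23,s6} ∉↓L; 4/4 single-dels accept.
'4j44tt': |S_i|=[29, 24, 20, 16, 11, 4, 1] end={s1} ∉↓L; 6/6 del acc.
'tjtj4t': |S_i|=[29, 28, 27, 21, 13, 8, 1] end={s1} — reject; 6/6 del acc.
4 obstructions.

min(Σ*\↓L) = [4tj, 4jj4, 4j44tt, tjtj4t].


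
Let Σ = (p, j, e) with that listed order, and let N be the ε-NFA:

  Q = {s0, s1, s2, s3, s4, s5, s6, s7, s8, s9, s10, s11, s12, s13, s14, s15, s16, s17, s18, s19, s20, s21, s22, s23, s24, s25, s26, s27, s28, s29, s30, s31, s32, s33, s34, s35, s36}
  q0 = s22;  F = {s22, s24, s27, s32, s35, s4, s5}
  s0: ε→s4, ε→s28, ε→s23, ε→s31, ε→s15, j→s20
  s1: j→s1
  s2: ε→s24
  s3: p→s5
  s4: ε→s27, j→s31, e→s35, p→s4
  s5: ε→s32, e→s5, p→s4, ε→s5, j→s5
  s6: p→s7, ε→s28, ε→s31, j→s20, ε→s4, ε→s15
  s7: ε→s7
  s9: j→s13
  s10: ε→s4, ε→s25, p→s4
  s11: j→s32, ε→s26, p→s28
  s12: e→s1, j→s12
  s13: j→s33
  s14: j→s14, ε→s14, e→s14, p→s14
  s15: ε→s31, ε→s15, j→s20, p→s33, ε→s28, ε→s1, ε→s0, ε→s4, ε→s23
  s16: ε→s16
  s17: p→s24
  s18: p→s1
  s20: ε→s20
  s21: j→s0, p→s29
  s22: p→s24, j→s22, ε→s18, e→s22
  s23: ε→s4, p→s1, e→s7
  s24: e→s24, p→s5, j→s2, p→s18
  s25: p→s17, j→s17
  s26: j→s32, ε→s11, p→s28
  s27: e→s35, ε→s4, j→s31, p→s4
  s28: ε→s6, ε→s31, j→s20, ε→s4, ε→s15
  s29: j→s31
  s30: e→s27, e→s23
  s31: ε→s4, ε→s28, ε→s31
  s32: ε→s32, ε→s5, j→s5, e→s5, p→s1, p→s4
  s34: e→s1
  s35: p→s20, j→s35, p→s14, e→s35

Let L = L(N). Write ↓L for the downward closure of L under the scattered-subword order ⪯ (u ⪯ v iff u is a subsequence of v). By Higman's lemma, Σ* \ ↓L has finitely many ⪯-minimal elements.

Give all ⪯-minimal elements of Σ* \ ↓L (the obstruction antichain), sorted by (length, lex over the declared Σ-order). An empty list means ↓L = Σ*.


|Q|=37, |F|=7, |δ|=96 (40 ε).
min D↑ (6 st, q0=0, F={5}): 0:p→1,j→0,e→0 1:p→2,j→1,e→1 2:p→3,j→2,e→2 3:p→3,j→3,e→4 4:p→5,j→4,e→4 5:p→5,j→5,e→5.
'pppep': run [20, 19, 17, 14, 4, 2] end={s14,s20} ∉↓L; 5/5 del acc.
1 obstructions.

Antichain: [pppep].


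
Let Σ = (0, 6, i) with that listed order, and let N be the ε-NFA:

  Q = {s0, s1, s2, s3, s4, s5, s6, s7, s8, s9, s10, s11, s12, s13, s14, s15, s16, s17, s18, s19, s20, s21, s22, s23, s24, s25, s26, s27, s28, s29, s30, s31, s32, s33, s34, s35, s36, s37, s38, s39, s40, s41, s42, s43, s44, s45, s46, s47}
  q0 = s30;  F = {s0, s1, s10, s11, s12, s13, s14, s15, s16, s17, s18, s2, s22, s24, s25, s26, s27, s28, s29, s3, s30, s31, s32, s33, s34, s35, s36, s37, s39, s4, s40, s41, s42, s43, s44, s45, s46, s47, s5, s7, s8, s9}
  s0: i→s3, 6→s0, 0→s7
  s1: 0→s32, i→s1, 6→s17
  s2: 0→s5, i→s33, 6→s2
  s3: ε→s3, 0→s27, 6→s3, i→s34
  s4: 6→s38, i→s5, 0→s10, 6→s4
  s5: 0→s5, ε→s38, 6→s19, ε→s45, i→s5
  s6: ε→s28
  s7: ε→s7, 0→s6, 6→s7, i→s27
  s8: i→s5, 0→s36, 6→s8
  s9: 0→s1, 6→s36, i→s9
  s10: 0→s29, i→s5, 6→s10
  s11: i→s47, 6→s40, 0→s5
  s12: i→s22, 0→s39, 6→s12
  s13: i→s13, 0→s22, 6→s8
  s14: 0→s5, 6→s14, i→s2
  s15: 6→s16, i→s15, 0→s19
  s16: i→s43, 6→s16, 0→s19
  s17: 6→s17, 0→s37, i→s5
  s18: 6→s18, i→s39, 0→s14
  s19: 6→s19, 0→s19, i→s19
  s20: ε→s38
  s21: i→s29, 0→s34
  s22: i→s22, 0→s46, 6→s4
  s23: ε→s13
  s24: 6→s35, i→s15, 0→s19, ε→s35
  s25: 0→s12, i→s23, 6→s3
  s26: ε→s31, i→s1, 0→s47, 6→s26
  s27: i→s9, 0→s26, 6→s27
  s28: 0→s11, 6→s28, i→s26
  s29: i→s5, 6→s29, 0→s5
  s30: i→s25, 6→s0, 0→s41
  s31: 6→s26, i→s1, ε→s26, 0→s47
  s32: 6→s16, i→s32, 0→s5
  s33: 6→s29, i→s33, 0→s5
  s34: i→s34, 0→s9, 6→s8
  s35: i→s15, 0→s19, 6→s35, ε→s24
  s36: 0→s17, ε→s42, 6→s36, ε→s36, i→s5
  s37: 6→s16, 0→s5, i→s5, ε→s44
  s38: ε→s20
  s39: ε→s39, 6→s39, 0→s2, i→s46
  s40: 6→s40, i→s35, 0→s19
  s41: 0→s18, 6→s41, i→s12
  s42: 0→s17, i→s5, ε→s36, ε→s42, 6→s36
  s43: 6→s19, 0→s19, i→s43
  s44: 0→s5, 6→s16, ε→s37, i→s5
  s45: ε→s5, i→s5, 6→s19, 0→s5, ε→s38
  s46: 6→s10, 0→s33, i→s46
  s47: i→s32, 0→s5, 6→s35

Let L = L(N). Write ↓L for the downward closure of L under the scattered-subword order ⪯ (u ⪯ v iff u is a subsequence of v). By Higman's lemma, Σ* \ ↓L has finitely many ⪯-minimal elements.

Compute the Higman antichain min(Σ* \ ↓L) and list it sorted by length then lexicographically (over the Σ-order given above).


A = [00006, ii6i6, 600060].

|Q|=48, |F|=42, |δ|=153 (21 ε).
min D↑ (38 st, q0=0, F={24}): 0:0→1,6→2,i→3 1:0→4,6→1,i→5 2:0→6,6→2,i→7 3:0→5,6→7,i→8 4:0→9,6→4,i→10 5:0→10,6→5,i→11 6:0→12,6→6,i→13 7:0→13,6→7,i→14 8:0→11,6→15,i→8 9:0→16,6→9,i→17 10:0→17,6→10,i→18 11:0→18,6→19,i→11 12:0→20,6→12,i→21 13:0→21,6→13,i→22 14:0→22,6→15,i→14 15:0→23,6→15,i→16 16:0→16,6→24,i→16 17:0→16,6→17,i→25 18:0→25,6→26,i→18 19:0→26,6→19,i→16 20:0→16,6→27,i→28 21:0→28,6→21,i→29 22:0→29,6→23,i→22 23:0→30,6→23,i→16 24:0→24,6→24,i→24 25:0→16,6→31,i→25 26:0→31,6→26,i→16 27:0→24,6→27,i→32 28:0→16,6→32,i→33 29:0→33,6→30,i→29 30:0→34,6→30,i→16 31:0→16,6→31,i→16 32:0→24,6→32,i→35 33:0→16,6→36,i→33 34:0→16,6→36,i→16 35:0→24,6→36,i→35 36:0→24,6→36,i→37 37:0→24,6→24,i→37 [Hopcroft].
'00006': run [47, 39, 30, 20, 5, 1] end={s19} — reject; 5/5 del acc.
'ii6i6': |S_i|=[47, 37, 26, 16, 6, 1] end={s19} — reject; 5/5 del acc.
'600060': |S_i|=[47, 43, 35, 26, 16, 7, 1] end={s19} — reject; 6/6 single-dels accept.
3 obstructions.


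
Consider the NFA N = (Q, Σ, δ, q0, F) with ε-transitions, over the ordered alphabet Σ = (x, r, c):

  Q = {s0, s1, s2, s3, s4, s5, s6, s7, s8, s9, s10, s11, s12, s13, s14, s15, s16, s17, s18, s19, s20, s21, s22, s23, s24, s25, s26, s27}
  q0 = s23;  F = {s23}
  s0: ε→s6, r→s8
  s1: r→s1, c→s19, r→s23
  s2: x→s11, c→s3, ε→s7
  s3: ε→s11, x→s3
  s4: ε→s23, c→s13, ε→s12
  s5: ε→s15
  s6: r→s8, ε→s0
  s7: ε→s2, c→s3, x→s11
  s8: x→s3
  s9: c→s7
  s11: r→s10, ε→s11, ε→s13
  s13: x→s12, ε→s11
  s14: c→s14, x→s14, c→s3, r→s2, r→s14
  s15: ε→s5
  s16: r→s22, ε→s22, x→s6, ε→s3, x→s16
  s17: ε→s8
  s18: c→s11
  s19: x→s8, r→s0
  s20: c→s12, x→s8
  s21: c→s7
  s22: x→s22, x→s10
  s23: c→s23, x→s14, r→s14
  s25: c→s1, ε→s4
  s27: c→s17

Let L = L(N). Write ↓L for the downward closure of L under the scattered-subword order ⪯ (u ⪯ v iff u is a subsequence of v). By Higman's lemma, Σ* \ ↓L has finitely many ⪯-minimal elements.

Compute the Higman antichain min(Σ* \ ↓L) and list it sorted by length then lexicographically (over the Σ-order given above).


Antichain: [x, r].

|Q|=28, |F|=1, |δ|=52 (16 ε).
min D↑ (2 st, q0=0, F={1}): 0:x→1,r→1,c→0 1:x→1,r→1,c→1 (ε-aug+det+¬).
'x': |S_i|=[9, 8] end={s10,s11,s12,s13,s14,s2,s3,s7} — reject; 1/1 del acc.
'r': |S_i|=[9, 8] end={s10,s11,s12,s13,s14,s2,s3,s7} rej; 1/1 deletions ∈↓L.
2 words, ⪯-incomp.


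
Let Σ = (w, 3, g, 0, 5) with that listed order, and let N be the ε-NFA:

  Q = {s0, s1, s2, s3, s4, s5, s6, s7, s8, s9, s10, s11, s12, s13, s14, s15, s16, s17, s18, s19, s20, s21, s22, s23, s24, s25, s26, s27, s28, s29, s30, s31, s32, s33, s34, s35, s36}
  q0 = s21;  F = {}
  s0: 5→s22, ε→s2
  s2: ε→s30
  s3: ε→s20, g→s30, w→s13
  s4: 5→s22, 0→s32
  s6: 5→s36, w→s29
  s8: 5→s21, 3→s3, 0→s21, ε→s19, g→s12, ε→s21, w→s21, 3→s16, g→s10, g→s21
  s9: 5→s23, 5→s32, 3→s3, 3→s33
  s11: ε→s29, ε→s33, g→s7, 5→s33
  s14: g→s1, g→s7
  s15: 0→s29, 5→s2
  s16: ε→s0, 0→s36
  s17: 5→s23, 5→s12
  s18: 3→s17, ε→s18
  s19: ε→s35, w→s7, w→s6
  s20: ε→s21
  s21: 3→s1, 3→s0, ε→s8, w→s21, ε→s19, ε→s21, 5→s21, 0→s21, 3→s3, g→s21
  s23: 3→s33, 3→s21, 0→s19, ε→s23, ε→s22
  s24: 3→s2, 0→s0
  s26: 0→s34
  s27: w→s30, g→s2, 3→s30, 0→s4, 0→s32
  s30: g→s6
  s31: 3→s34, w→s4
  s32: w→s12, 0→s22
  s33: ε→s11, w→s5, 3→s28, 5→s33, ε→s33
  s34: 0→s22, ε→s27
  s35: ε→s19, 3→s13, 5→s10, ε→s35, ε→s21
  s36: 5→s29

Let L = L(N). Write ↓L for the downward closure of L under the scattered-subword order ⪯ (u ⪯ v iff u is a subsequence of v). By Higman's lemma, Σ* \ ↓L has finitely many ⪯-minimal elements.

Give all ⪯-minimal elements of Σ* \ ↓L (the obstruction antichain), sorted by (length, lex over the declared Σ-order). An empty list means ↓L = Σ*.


A = [ε].

|Q|=37, |F|=0, |δ|=83 (22 ε).
min D↑ (1 st, q0=0, F={0}): 0:w→0,3→0,g→0,0→0,5→0 (ε-aug+det+¬).
ε ∈ L(D↑) — L = ∅.


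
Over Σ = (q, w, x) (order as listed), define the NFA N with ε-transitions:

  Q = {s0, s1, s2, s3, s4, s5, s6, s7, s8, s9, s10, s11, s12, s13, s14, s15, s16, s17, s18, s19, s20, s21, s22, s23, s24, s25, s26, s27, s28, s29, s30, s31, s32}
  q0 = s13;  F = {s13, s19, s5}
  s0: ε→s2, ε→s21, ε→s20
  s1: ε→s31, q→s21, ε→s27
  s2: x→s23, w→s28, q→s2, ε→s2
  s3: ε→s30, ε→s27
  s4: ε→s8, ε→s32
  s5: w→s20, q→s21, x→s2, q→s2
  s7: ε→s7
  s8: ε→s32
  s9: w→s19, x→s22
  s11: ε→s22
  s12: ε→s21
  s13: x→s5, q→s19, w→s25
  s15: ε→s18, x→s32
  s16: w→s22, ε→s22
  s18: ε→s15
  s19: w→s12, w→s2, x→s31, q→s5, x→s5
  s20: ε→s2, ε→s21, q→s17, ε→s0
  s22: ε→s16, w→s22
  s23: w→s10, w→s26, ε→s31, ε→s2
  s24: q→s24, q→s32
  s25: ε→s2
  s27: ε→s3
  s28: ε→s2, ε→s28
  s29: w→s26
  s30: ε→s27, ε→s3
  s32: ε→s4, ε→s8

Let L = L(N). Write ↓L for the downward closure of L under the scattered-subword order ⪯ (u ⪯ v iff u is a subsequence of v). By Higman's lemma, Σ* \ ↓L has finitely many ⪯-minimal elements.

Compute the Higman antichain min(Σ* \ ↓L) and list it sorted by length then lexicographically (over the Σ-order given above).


|Q|=33, |F|=3, |δ|=58 (31 ε).
min D↑ (4 st, q0=0, F={2}): 0:q→1,w→2,x→3 1:q→3,w→2,x→3 2:q→2,w→2,x→2 3:q→2,w→2,x→2.
'w': run [15, 12] end={s0,s10,s12,s17,s2,s20,s21,s23,s25,s26,s28,s31} ∉↓L; 1/1 deletions ∈↓L.
'xq': N↓-sim [15, 11, 8] end={s10,s17,s2,s21,s23,s26,s28,s31} rej; 2/2 deletions ∈↓L.
'xx': |S_i|=[15, 11, 6] end={s10,s2,s23,s26,s28,s31} rej; 2/2 single-dels accept.
'qqq': |S_i|=[15, 13, 11, 8] end={s10,s17,s2,s21,s23,s26,s28,s31} rej; 3/3 single-dels accept.
'qqx': run [15, 13, 11, 6] end={s10,s2,s23,s26,s28,s31} rej; 3/3 single-dels accept.
5 words, ⪯-incomp.

A = [w, xq, xx, qqq, qqx].


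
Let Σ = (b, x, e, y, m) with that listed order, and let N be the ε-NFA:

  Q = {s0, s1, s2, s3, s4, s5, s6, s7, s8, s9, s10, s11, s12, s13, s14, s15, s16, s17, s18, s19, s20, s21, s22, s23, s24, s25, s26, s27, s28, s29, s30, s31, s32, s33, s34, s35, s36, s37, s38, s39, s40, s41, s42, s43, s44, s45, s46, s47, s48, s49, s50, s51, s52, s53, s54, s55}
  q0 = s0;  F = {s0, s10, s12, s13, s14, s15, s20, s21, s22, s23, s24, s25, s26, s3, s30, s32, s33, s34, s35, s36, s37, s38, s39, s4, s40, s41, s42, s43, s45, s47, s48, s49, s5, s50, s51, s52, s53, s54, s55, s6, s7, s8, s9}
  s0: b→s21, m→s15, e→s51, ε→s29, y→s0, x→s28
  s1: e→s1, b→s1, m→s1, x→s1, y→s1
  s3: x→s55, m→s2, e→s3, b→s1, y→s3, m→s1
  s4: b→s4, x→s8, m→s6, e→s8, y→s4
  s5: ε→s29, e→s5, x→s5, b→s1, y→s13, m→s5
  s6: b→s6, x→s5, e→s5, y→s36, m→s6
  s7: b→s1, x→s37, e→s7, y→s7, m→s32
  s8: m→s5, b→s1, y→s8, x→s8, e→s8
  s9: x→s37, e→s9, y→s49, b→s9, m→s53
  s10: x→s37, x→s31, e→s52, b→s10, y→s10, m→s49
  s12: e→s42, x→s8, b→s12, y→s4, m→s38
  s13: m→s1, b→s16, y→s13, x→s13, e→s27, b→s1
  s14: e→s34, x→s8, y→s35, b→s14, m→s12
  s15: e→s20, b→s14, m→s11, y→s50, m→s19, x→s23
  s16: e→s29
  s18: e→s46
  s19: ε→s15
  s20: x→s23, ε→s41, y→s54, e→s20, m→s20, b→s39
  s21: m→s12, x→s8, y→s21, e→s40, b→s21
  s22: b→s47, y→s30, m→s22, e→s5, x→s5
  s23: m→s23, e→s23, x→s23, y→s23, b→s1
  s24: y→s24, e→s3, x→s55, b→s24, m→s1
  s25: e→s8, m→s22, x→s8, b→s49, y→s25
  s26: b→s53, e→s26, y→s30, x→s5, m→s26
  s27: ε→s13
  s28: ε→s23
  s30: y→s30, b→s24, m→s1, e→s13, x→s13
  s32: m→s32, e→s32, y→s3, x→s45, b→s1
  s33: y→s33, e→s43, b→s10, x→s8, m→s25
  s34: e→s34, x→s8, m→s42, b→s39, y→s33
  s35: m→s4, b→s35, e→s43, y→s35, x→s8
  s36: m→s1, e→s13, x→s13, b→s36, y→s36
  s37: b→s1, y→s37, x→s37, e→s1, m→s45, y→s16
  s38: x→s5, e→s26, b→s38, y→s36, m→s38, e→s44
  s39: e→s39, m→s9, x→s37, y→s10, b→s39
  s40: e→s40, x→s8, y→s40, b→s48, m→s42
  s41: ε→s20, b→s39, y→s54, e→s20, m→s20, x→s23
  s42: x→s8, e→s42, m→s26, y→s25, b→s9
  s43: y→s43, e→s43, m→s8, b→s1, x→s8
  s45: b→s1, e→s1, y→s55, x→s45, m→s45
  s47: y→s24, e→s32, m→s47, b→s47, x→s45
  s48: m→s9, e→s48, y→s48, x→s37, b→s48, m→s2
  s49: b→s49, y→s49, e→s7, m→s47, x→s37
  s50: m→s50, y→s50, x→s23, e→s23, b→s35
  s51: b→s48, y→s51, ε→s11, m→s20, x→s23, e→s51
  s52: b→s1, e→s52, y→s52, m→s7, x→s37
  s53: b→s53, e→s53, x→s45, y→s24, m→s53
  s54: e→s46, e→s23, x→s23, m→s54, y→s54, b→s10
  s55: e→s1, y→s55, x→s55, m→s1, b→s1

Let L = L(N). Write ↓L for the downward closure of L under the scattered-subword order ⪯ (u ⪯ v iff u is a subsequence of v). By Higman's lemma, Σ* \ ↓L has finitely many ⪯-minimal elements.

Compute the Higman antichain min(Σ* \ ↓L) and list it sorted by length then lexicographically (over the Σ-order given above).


min(Σ*\↓L) = [xb, ebxe, myeb, bxmym, bmmym].

|Q|=56, |F|=43, |δ|=238 (8 ε).
min D↑ (43 st, q0=0, F={8}): 0:b→1,x→2,e→3,y→0,m→4 1:b→1,x→5,e→6,y→1,m→7 2:b→8,x→2,e→2,y→2,m→2 3:b→9,x→2,e→3,y→3,m→10 4:b→11,x→2,e→10,y→12,m→4 5:b→8,x→5,e→5,y→5,m→13 6:b→9,x→5,e→6,y→6,m→14 7:b→7,x→5,e→14,y→15,m→16 8:b→8,x→8,e→8,y→8,m→8 9:b→9,x→17,e→9,y→9,m→18 10:b→19,x→2,e→10,y→20,m→10 11:b→11,x→5,e→21,y→22,m→7 12:b→22,x→2,e→2,y→12,m→12 13:b→8,x→13,e→13,y→23,m→13 14:b→18,x→5,e→14,y→24,m→25 15:b→15,x→5,e→5,y→15,m→26 16:b→16,x→13,e→25,y→27,m→16 17:b→8,x→17,e→8,y→17,m→28 18:b→18,x→17,e→18,y→29,m→30 19:b→19,x→17,e→19,y→31,m→18 20:b→31,x→2,e→2,y→20,m→20 21:b→19,x→5,e→21,y→32,m→14 22:b→22,x→5,e→33,y→22,m→15 23:b→8,x→23,e→23,y→23,m→8 24:b→29,x→5,e→5,y→24,m→34 25:b→30,x→13,e→25,y→35,m→25 26:b→26,x→13,e→13,y→27,m→26 27:b→27,x→23,e→23,y→27,m→8 28:b→8,x→28,e→8,y→36,m→28 29:b→29,x→17,e→37,y→29,m→38 30:b→30,x→28,e→30,y→39,m→30 31:b→31,x→17,e→40,y→31,m→29 32:b→31,x→5,e→33,y→32,m→24 33:b→8,x→5,e→33,y→33,m→5 34:b→38,x→13,e→13,y→35,m→34 35:b→39,x→23,e→23,y→35,m→8 36:b→8,x→36,e→8,y→36,m→8 37:b→8,x→17,e→37,y→37,m→41 38:b→38,x→28,e→41,y→39,m→38 39:b→39,x→36,e→42,y→39,m→8 40:b→8,x→17,e→40,y→40,m→37 41:b→8,x→28,e→41,y→42,m→41 42:b→8,x→36,e→42,y→42,m→8 [Hopcroft].
'xb': |S_i|=[54, 13, 3] end={s1,s16,s29} ∉↓L; 2/2 deletions ∈↓L.
'ebxe': |S_i|=[54, 41, 20, 7, 2] end={s1,s29} — reject; 4/4 del acc.
'myeb': |S_i|=[54, 48, 33, 18, 3] end={s1,s16,s29} ∉↓L; 4/4 del acc.
'bxmym': |S_i|=[54, 42, 11, 8, 6, 1] end={s1} rej; 5/5 single-dels accept.
'bmmym': run [54, 42, 30, 21, 11, 2] end={s1,s2} — reject; 5/5 single-dels accept.
5 words, ⪯-incomp.


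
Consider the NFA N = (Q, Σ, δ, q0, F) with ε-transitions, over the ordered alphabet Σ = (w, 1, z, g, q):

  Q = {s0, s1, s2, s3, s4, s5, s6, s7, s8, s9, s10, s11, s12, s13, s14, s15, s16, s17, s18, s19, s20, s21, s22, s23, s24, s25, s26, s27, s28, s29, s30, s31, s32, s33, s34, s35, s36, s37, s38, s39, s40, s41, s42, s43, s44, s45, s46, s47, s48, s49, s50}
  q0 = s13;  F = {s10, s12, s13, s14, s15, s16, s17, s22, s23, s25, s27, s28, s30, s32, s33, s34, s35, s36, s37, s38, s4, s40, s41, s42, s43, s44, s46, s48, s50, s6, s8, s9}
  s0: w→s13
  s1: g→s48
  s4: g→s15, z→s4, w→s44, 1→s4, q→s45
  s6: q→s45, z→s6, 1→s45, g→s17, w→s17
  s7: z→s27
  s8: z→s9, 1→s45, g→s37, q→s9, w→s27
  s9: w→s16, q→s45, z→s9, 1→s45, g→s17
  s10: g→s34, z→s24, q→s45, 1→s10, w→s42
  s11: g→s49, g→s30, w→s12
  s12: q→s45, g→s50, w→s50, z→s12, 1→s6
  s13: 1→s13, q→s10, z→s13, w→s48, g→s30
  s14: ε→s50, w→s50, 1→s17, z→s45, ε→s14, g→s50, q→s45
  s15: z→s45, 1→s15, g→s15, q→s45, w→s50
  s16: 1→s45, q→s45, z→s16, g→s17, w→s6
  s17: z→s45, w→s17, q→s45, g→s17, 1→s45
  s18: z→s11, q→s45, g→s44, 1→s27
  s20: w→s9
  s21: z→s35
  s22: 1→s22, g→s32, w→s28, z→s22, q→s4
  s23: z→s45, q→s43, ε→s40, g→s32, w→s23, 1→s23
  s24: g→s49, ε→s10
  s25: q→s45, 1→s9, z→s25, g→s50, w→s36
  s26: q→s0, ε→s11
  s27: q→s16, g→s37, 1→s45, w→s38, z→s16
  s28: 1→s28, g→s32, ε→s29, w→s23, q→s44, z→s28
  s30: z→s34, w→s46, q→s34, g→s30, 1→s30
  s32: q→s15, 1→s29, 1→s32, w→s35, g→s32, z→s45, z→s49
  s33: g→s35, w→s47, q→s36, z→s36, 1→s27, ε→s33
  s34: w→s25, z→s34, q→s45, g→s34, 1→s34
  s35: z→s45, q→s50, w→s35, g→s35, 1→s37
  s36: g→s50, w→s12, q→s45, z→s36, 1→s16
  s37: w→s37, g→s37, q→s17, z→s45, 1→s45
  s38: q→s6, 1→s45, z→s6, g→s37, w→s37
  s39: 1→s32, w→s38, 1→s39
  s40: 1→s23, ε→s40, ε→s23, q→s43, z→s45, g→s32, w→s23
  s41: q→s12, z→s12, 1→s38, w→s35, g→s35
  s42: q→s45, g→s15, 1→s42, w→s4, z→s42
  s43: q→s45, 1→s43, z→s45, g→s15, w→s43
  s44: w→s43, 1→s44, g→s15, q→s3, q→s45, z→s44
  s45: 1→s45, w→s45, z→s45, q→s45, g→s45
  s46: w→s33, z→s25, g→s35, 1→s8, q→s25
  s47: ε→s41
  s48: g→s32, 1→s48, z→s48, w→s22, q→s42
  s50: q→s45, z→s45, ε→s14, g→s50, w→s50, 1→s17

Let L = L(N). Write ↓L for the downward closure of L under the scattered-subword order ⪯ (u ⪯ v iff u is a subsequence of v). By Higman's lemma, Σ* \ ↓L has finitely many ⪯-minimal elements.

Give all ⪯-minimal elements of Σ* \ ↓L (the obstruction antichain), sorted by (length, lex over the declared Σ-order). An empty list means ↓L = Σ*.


min(Σ*\↓L) = [qq, wgz, gzq, gw11, wwwwz].

|Q|=51, |F|=32, |δ|=196 (11 ε).
min D↑ (31 st, q0=0, F={9}): 0:w→1,1→0,z→0,g→2,q→3 1:w→4,1→1,z→1,g→5,q→6 2:w→7,1→2,z→8,g→2,q→8 3:w→6,1→3,z→3,g→8,q→9 4:w→10,1→4,z→4,g→5,q→11 5:w→12,1→5,z→9,g→5,q→13 6:w→11,1→6,z→6,g→13,q→9 7:w→14,1→15,z→16,g→12,q→16 8:w→16,1→8,z→8,g→8,q→9 9:w→9,1→9,z→9,g→9,q→9 10:w→17,1→10,z→10,g→5,q→18 11:w→18,1→11,z→11,g→13,q→9 12:w→12,1→19,z→9,g→12,q→20 13:w→20,1→13,z→9,g→13,q→9 14:w→21,1→22,z→23,g→12,q→23 15:w→22,1→9,z→24,g→19,q→24 16:w→23,1→24,z→16,g→20,q→9 17:w→17,1→17,z→9,g→5,q→25 18:w→25,1→18,z→18,g→13,q→9 19:w→19,1→9,z→9,g→19,q→26 20:w→20,1→26,z→9,g→20,q→9 21:w→12,1→27,z→28,g→12,q→28 22:w→27,1→9,z→29,g→19,q→29 23:w→28,1→29,z→23,g→20,q→9 24:w→29,1→9,z→24,g→26,q→9 25:w→25,1→25,z→9,g→13,q→9 26:w→26,1→9,z→9,g→26,q→9 27:w→19,1→9,z→30,g→19,q→30 28:w→20,1→30,z→28,g→20,q→9 29:w→30,1→9,z→29,g→26,q→9 30:w→26,1→9,z→30,g→26,q→9.
'qq': run [38, 20, 2] end={s3,s45} ∉↓L; 2/2 del acc.
'wgz': |S_i|=[38, 33, 10, 2] end={s45,s49} — reject; 3/3 single-dels accept.
'gzq': |S_i|=[38, 25, 12, 1] end={s45} — reject; 3/3 single-dels accept.
'gw11': |S_i|=[38, 25, 19, 9, 1] end={s45} ∉↓L; 4/4 del acc.
'wwwwz': N↓-sim [38, 33, 27, 21, 13, 2] end={s45,s49} rej; 5/5 single-dels accept.
5 obstructions.


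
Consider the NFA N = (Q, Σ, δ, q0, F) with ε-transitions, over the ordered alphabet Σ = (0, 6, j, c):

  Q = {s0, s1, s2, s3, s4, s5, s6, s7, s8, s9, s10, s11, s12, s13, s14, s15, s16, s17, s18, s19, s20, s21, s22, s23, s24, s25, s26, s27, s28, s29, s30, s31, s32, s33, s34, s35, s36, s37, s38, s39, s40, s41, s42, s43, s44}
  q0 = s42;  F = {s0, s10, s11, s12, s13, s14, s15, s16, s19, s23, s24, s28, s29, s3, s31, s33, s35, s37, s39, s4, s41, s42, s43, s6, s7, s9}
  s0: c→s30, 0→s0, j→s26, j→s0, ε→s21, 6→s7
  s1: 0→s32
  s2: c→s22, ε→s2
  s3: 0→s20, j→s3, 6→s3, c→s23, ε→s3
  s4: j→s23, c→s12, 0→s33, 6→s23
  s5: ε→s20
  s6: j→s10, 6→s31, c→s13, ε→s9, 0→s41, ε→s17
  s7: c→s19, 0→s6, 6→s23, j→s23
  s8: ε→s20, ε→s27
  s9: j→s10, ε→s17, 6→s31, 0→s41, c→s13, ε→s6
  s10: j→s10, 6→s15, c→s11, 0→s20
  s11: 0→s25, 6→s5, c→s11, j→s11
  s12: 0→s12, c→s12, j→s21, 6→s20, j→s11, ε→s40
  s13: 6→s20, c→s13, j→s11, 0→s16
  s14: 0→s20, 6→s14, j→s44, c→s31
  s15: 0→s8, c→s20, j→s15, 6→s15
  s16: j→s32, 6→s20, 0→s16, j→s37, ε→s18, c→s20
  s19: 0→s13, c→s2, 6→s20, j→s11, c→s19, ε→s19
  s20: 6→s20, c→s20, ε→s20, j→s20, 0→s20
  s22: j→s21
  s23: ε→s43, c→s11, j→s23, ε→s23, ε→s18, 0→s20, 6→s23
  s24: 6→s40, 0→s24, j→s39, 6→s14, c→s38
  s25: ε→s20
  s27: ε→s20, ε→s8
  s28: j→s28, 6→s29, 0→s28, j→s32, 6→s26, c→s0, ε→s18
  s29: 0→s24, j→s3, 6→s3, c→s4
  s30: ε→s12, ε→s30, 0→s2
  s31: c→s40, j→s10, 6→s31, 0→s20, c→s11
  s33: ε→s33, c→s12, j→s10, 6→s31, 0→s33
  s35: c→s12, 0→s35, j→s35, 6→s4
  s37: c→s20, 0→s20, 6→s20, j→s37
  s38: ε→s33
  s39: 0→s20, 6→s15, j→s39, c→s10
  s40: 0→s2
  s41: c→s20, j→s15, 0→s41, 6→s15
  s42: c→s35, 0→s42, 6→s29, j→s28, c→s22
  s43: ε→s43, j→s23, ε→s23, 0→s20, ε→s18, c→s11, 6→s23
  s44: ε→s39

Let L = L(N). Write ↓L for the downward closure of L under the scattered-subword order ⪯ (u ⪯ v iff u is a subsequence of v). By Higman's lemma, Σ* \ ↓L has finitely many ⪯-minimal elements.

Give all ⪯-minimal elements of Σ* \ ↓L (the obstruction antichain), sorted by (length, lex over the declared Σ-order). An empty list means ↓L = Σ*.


Antichain: [660, 6j0, cc6, ccj0, 60j6c, jc600c].

|Q|=45, |F|=26, |δ|=151 (29 ε).
min D↑ (25 st, q0=0, F={12}): 0:0→0,6→1,j→2,c→3 1:0→4,6→5,j→5,c→6 2:0→2,6→1,j→2,c→7 3:0→3,6→6,j→3,c→8 4:0→4,6→9,j→10,c→11 5:0→12,6→5,j→5,c→13 6:0→11,6→13,j→13,c→8 7:0→7,6→14,j→7,c→8 8:0→8,6→12,j→15,c→8 9:0→12,6→9,j→10,c→16 10:0→12,6→17,j→10,c→18 11:0→11,6→16,j→18,c→8 12:0→12,6→12,j→12,c→12 13:0→12,6→13,j→13,c→15 14:0→19,6→13,j→13,c→20 15:0→12,6→12,j→15,c→15 16:0→12,6→16,j→18,c→15 17:0→12,6→17,j→17,c→12 18:0→12,6→17,j→18,c→15 19:0→21,6→16,j→18,c→22 20:0→22,6→12,j→15,c→20 21:0→21,6→17,j→17,c→12 22:0→23,6→12,j→15,c→22 23:0→23,6→12,j→24,c→12 24:0→12,6→12,j→24,c→12 [Hopcroft].
'660': |S_i|=[42, 37, 20, 7] end={s2,s20,s21,s22,s25,s27,s8} ∉↓L; 3/3 del acc.
'6j0': N↓-sim [42, 37, 17, 4] end={s20,s25,s27,s8} — reject; 3/3 del acc.
'cc6': |S_i|=[42, 34, 16, 2] end={s20,s5} — reject; 3/3 deletions ∈↓L.
'ccj0': N↓-sim [42, 34, 16, 7, 2] end={s20,s25} ∉↓L; 4/4 del acc.
'60j6c': N↓-sim [42, 37, 29, 13, 5, 1] end={s20} — reject; 5/5 deletions ∈↓L.
'jc600c': N↓-sim [42, 41, 33, 26, 22, 13, 3] end={s20,s21,s22} ∉↓L; 6/6 del acc.
6 minimals (antichain).


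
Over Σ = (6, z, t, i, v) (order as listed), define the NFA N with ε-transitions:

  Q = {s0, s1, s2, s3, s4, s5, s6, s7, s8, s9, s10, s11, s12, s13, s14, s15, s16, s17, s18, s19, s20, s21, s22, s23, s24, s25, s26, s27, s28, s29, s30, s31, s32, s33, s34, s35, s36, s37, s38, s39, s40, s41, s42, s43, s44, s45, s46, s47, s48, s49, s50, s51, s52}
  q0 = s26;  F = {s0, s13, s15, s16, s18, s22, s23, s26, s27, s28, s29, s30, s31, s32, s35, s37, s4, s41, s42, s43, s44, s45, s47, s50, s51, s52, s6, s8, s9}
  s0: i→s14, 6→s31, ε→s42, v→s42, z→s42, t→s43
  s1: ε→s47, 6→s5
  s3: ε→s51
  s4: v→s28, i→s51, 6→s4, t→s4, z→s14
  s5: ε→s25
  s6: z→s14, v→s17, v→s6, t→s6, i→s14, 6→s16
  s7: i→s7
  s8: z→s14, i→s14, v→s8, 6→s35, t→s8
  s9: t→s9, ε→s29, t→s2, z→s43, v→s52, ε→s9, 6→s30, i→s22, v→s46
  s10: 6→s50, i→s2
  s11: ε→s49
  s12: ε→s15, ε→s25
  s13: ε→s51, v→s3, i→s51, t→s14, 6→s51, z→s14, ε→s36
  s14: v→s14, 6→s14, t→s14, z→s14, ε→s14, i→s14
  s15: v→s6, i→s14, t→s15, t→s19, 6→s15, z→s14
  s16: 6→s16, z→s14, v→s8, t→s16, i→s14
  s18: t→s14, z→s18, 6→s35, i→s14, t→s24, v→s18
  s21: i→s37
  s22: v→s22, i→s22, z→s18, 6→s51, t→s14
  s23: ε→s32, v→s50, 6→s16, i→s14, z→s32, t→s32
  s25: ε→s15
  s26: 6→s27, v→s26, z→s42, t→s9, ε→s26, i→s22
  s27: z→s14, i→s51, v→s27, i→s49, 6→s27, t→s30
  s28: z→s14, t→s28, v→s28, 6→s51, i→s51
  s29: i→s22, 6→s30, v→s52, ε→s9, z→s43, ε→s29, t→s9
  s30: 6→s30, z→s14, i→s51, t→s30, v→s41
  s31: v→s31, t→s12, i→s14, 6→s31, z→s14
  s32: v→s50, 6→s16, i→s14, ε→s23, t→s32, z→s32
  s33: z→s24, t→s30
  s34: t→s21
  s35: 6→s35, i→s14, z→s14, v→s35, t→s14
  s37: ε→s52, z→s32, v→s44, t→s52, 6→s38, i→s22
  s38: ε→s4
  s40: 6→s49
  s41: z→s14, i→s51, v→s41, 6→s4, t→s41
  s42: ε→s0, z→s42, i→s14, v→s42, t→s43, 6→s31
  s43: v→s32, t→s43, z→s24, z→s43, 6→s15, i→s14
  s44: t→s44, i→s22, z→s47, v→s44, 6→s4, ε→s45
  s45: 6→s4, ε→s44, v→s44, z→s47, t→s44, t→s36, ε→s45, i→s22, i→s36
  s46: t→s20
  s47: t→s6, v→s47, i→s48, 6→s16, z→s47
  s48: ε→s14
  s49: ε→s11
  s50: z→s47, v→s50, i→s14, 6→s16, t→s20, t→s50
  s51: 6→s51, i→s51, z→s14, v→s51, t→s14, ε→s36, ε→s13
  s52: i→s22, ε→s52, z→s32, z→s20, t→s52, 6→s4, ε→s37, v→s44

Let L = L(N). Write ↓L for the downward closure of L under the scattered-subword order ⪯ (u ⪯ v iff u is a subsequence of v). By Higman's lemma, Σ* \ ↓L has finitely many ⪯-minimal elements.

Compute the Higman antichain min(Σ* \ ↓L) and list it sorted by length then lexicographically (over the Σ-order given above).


|Q|=53, |F|=29, |δ|=201 (30 ε).
min D↑ (24 st, q0=0, F={5}): 0:6→1,z→2,t→3,i→4,v→0 1:6→1,z→5,t→6,i→7,v→1 2:6→8,z→2,t→9,i→5,v→2 3:6→6,z→9,t→3,i→4,v→10 4:6→7,z→11,t→5,i→4,v→4 5:6→5,z→5,t→5,i→5,v→5 6:6→6,z→5,t→6,i→7,v→12 7:6→7,z→5,t→5,i→7,v→7 8:6→8,z→5,t→13,i→5,v→8 9:6→13,z→9,t→9,i→5,v→14 10:6→15,z→14,t→10,i→4,v→16 11:6→17,z→11,t→5,i→5,v→11 12:6→15,z→5,t→12,i→7,v→12 13:6→13,z→5,t→13,i→5,v→18 14:6→19,z→14,t→14,i→5,v→20 15:6→15,z→5,t→15,i→7,v→21 16:6→15,z→22,t→16,i→4,v→16 17:6→17,z→5,t→5,i→5,v→17 18:6→19,z→5,t→18,i→5,v→18 19:6→19,z→5,t→19,i→5,v→23 20:6→19,z→22,t→20,i→5,v→20 21:6→7,z→5,t→21,i→7,v→21 22:6→19,z→22,t→18,i→5,v→22 23:6→17,z→5,t→23,i→5,v→23.
'6z': run [44, 23, 1] end={s14} ∉↓L; 2/2 del acc.
'zi': run [44, 22, 2] end={s14,s48} rej; 2/2 deletions ∈↓L.
'it': |S_i|=[44, 12, 2] end={s14,s24} rej; 2/2 del acc.
'tv6v6t': |S_i|=[44, 37, 28, 11, 8, 6, 1] end={s14} rej; 6/6 single-dels accept.
'tvvztz': run [44, 37, 28, 22, 10, 7, 1] end={s14} ∉↓L; 6/6 del acc.
5 words, ⪯-incomp.

Antichain: [6z, zi, it, tv6v6t, tvvztz].


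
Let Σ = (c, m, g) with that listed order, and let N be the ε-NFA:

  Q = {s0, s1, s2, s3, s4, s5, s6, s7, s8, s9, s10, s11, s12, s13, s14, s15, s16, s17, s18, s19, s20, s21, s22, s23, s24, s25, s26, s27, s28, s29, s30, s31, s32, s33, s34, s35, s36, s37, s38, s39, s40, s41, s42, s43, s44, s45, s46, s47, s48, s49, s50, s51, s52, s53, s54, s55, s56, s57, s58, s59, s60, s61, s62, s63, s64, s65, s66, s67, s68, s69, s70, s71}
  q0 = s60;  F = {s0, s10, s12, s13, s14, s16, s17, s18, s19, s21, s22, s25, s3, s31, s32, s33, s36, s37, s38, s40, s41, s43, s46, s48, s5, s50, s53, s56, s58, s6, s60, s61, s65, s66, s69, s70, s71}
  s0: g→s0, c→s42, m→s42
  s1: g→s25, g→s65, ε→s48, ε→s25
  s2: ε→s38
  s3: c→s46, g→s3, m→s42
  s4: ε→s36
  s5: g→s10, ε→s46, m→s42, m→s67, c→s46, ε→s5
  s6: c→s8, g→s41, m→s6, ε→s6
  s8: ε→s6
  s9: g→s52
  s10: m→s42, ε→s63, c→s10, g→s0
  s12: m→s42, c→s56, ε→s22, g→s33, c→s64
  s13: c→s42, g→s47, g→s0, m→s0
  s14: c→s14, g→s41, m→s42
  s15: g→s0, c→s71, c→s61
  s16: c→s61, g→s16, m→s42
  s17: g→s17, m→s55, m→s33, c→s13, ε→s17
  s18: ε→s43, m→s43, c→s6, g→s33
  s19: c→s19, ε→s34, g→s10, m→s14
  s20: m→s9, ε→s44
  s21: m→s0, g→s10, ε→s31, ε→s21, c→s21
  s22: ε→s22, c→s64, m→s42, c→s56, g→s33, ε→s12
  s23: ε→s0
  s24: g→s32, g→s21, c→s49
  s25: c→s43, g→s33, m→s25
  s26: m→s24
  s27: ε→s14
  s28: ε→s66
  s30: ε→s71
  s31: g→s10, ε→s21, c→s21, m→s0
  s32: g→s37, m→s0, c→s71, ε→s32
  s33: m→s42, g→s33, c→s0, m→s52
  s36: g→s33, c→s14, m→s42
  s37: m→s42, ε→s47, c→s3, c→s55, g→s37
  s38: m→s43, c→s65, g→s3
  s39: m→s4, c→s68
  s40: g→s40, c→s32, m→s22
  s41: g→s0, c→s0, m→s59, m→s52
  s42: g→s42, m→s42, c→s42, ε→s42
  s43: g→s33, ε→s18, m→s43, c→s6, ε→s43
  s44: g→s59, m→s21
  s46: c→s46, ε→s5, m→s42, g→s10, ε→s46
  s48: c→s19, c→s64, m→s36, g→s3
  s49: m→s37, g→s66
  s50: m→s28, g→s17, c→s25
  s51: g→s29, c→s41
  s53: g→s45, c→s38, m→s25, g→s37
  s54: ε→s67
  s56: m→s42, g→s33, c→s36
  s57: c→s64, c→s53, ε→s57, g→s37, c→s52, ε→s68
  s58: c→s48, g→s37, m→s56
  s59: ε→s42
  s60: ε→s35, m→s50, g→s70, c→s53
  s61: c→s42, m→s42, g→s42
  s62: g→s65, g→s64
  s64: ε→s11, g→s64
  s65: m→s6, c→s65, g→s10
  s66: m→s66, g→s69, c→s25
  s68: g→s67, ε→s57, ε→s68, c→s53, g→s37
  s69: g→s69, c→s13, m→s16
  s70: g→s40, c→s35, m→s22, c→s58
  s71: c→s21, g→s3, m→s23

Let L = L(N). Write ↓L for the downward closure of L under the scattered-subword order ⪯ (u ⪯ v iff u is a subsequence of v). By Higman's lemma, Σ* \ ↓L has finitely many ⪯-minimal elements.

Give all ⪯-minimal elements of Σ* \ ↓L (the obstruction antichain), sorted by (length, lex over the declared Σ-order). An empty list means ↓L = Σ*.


Antichain: [cgm, gmm, mgcc, ggcmc, cccggc, mmgmcg].

|Q|=72, |F|=37, |δ|=192 (38 ε).
min D↑ (34 st, q0=0, F={16}): 0:c→1,m→2,g→3 1:c→4,m→5,g→6 2:c→5,m→7,g→8 3:c→9,m→10,g→11 4:c→12,m→13,g→14 5:c→13,m→5,g→15 6:c→14,m→16,g→6 7:c→5,m→7,g→17 8:c→18,m→15,g→8 9:c→19,m→20,g→6 10:c→20,m→16,g→15 11:c→21,m→10,g→11 12:c→12,m→22,g→23 13:c→22,m→13,g→15 14:c→24,m→16,g→14 15:c→25,m→16,g→15 16:c→16,m→16,g→16 17:c→18,m→26,g→17 18:c→16,m→25,g→25 19:c→27,m→28,g→14 20:c→28,m→16,g→15 21:c→29,m→25,g→6 22:c→22,m→22,g→30 23:c→23,m→16,g→25 24:c→24,m→16,g→23 25:c→16,m→16,g→25 26:c→31,m→16,g→26 27:c→27,m→32,g→23 28:c→32,m→16,g→15 29:c→33,m→25,g→14 30:c→25,m→16,g→25 31:c→16,m→16,g→16 32:c→32,m→16,g→30 33:c→33,m→25,g→23.
'cgm': N↓-sim [52, 41, 18, 4] end={s42,s52,s59,s67} ∉↓L; 3/3 deletions ∈↓L.
'gmm': run [52, 40, 18, 3] end={s42,s52,s59} — reject; 3/3 deletions ∈↓L.
'mgcc': run [52, 30, 15, 5, 1] end={s42} — reject; 4/4 deletions ∈↓L.
'ggcmc': |S_i|=[52, 40, 33, 27, 6, 1] end={s42} rej; 5/5 deletions ∈↓L.
'cccggc': |S_i|=[52, 41, 30, 20, 9, 4, 1] end={s42} ∉↓L; 6/6 del acc.
'mmgmcg': |S_i|=[52, 30, 19, 11, 6, 2, 1] end={s42} rej; 6/6 single-dels accept.
6 minimals (antichain).


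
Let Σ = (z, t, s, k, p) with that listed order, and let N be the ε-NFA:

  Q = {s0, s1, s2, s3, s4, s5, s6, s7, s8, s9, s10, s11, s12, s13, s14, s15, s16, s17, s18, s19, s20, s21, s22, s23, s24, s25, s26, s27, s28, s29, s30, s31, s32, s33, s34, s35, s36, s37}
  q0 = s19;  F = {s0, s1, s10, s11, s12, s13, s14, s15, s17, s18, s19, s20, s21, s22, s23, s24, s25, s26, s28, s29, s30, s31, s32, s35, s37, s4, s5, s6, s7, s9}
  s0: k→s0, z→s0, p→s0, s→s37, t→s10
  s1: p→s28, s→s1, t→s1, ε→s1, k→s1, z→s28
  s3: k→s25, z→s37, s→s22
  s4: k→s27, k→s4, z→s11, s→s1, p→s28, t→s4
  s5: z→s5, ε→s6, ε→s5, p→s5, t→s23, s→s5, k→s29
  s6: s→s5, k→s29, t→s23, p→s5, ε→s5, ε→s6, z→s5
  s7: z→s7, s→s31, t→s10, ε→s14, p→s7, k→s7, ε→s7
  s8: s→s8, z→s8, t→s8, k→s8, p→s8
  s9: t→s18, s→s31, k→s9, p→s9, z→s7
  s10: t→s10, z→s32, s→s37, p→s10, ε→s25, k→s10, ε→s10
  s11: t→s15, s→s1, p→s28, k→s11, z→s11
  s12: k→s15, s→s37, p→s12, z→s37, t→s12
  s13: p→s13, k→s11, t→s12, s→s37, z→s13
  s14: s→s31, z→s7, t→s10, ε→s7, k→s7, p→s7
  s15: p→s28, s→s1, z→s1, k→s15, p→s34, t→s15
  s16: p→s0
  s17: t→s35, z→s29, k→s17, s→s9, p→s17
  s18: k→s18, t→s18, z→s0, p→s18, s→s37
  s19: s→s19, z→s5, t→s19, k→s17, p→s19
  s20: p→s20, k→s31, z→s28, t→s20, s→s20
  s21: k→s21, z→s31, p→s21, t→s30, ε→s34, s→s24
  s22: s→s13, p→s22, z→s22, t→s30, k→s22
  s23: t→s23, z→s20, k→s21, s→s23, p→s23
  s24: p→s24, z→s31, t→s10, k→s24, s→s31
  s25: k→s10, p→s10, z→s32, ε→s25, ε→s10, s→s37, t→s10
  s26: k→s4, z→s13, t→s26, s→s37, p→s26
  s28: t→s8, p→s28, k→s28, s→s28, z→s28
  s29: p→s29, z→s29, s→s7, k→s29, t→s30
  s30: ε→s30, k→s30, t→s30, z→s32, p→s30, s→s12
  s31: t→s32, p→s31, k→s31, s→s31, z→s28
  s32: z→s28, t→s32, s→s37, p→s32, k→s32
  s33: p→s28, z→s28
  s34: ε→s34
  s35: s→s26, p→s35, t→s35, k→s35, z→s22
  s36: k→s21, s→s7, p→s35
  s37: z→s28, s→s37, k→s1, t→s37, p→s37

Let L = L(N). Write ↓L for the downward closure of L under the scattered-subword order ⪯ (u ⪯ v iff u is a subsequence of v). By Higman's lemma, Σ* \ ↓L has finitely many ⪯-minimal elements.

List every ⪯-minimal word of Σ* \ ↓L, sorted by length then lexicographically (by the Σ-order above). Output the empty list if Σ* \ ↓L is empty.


Antichain: [ztzzt, ksszt, ktskpt].

|Q|=38, |F|=30, |δ|=181 (15 ε).
min D↑ (28 st, q0=0, F={24}): 0:z→1,t→0,s→0,k→2,p→0 1:z→1,t→3,s→1,k→4,p→1 2:z→4,t→5,s→6,k→2,p→2 3:z→7,t→3,s→3,k→8,p→3 4:z→4,t→9,s→10,k→4,p→4 5:z→11,t→5,s→12,k→5,p→5 6:z→10,t→13,s→14,k→6,p→6 7:z→15,t→7,s→7,k→14,p→7 8:z→14,t→9,s→16,k→8,p→8 9:z→17,t→9,s→18,k→9,p→9 10:z→10,t→19,s→14,k→10,p→10 11:z→11,t→9,s→20,k→11,p→11 12:z→20,t→12,s→21,k→22,p→12 13:z→23,t→13,s→21,k→13,p→13 14:z→15,t→17,s→14,k→14,p→14 15:z→15,t→24,s→15,k→15,p→15 16:z→14,t→19,s→14,k→16,p→16 17:z→15,t→17,s→21,k→17,p→17 18:z→21,t→18,s→21,k→25,p→18 19:z→17,t→19,s→21,k→19,p→19 20:z→20,t→18,s→21,k→26,p→20 21:z→15,t→21,s→21,k→27,p→21 22:z→26,t→22,s→27,k→22,p→15 23:z→23,t→19,s→21,k→23,p→23 24:z→24,t→24,s→24,k→24,p→24 25:z→27,t→25,s→27,k→25,p→15 26:z→26,t→25,s→27,k→26,p→15 27:z→15,t→27,s→27,k→27,p→15.
'ztzzt': |S_i|=[33, 25, 16, 7, 2, 1] end={s8} rej; 5/5 single-dels accept.
'ksszt': |S_i|=[33, 28, 22, 6, 2, 1] end={s8} rej; 5/5 del acc.
'ktskpt': N↓-sim [33, 28, 20, 12, 8, 3, 1] end={s8} rej; 6/6 single-dels accept.
3 words, ⪯-incomp.
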